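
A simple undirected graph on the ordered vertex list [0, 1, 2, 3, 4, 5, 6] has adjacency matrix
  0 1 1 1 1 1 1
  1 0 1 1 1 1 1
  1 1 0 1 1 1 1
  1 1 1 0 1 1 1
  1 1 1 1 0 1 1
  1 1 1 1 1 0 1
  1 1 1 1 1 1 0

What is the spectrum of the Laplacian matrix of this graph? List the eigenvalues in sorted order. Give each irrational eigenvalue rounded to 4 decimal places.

[0, 7, 7, 7, 7, 7, 7]

Reading degrees in the order [0, 1, 2, 3, 4, 5, 6] gives [6, 6, 6, 6, 6, 6, 6]; set D = diag(6, 6, 6, 6, 6, 6, 6) and form L = D - A. L is symmetric positive semidefinite, so every eigenvalue is real and nonnegative. The single zero eigenvalue shows the graph is connected.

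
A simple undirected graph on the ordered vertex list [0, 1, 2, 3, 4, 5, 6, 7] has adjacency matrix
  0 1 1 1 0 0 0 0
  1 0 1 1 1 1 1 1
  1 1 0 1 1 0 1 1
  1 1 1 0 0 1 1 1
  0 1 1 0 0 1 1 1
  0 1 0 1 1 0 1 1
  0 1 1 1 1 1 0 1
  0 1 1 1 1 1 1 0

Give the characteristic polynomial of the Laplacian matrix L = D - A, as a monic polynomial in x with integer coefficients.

Each diagonal entry of L is the vertex degree and each off-diagonal entry is -1 where an edge is present, 0 otherwise; in the order [0, 1, 2, 3, 4, 5, 6, 7] the diagonal is [3, 7, 6, 6, 5, 5, 6, 6]. Computing det(xI - L) by cofactor expansion (or equivalently via sum-over-permutations) gives x^8 - 44x^7 + 820x^6 - 8376x^5 + 50532x^4 - 179508x^3 + 346183x^2 - 277816x. Since p(0) = det(-L) = 0, x divides p(x). The eigenvalues sum to 44, which equals trace(L) = 2|E|.

x^8 - 44x^7 + 820x^6 - 8376x^5 + 50532x^4 - 179508x^3 + 346183x^2 - 277816x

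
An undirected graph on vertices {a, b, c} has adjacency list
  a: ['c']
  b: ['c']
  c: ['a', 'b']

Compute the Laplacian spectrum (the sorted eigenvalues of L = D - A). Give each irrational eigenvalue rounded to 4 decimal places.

[0, 1, 3]

Reading degrees in the order [a, b, c] gives [1, 1, 2]; set D = diag(1, 1, 2) and form L = D - A. L is symmetric positive semidefinite, so every eigenvalue is real and nonnegative.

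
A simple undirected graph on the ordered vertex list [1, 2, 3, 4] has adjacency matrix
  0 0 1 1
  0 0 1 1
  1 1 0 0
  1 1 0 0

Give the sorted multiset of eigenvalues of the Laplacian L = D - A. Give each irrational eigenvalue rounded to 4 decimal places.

[0, 2, 2, 4]

With the vertex order [1, 2, 3, 4], the degrees are [2, 2, 2, 2], giving D = diag(2, 2, 2, 2) and L = D - A. L is symmetric positive semidefinite, so every eigenvalue is real and nonnegative. The single zero eigenvalue shows the graph is connected. By the matrix-tree theorem the graph has (1/4) * product of the nonzero eigenvalues = 4 spanning trees.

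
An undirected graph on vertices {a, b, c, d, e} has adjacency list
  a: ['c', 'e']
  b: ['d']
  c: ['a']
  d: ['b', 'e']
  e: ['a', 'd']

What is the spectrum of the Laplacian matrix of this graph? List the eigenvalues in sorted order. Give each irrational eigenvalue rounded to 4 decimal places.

Reading degrees in the order [a, b, c, d, e] gives [2, 1, 1, 2, 2]; set D = diag(2, 1, 1, 2, 2) and form L = D - A. The multiplicity of 0 as a Laplacian eigenvalue equals the number of connected components.

[0, 0.3820, 1.3820, 2.6180, 3.6180]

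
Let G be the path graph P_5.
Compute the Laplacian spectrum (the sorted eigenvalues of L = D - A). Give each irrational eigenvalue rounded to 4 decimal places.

The graph has 5 vertices and degree multiset [2, 2, 2, 1, 1]; D is the diagonal matrix of degrees and L = D - A. The multiplicity of 0 as a Laplacian eigenvalue equals the number of connected components.

[0, 0.3820, 1.3820, 2.6180, 3.6180]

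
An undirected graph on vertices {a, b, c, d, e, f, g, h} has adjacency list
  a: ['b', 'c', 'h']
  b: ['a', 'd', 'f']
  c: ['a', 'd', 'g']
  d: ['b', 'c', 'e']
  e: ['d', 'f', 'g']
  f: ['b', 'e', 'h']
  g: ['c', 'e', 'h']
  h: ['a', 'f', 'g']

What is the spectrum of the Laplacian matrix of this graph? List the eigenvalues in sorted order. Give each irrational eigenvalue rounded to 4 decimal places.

Each diagonal entry of L is the vertex degree and each off-diagonal entry is -1 where an edge is present, 0 otherwise; in the order [a, b, c, d, e, f, g, h] the diagonal is [3, 3, 3, 3, 3, 3, 3, 3]. The multiplicity of 0 as a Laplacian eigenvalue equals the number of connected components. The single zero eigenvalue shows the graph is connected. There is one zero in the spectrum, matching the 1 component.

[0, 2, 2, 2, 4, 4, 4, 6]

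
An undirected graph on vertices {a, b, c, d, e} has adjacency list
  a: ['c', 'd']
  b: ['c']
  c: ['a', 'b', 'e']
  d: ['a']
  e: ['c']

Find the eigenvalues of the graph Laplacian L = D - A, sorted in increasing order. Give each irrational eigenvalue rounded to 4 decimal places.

With the vertex order [a, b, c, d, e], the degrees are [2, 1, 3, 1, 1], giving D = diag(2, 1, 3, 1, 1) and L = D - A. Diagonalising L (or applying a numerical eigensolver to the 5x5 matrix) gives the spectrum above. By the matrix-tree theorem the graph has (1/5) * product of the nonzero eigenvalues = 1 spanning tree.

[0, 0.5188, 1, 2.3111, 4.1701]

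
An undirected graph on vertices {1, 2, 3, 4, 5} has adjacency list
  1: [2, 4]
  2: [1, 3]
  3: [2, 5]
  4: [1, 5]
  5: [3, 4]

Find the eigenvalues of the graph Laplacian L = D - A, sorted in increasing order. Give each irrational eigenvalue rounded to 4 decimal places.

With the vertex order [1, 2, 3, 4, 5], the degrees are [2, 2, 2, 2, 2], giving D = diag(2, 2, 2, 2, 2) and L = D - A. The multiplicity of 0 as a Laplacian eigenvalue equals the number of connected components. The single zero eigenvalue shows the graph is connected. The eigenvalues sum to 10, which equals trace(L) = 2|E|.

[0, 1.3820, 1.3820, 3.6180, 3.6180]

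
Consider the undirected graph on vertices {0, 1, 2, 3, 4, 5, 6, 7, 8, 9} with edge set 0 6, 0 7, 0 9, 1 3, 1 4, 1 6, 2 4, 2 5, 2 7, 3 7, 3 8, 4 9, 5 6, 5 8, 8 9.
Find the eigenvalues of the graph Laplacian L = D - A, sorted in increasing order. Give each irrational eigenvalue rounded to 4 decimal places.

Reading degrees in the order [0, 1, 2, 3, 4, 5, 6, 7, 8, 9] gives [3, 3, 3, 3, 3, 3, 3, 3, 3, 3]; set D = diag(3, 3, 3, 3, 3, 3, 3, 3, 3, 3) and form L = D - A. Since every row of L sums to 0, the all-ones vector is in the kernel and 0 is an eigenvalue. The single zero eigenvalue shows the graph is connected. By the matrix-tree theorem the graph has (1/10) * product of the nonzero eigenvalues = 2000 spanning trees. The largest eigenvalue, 5, is at most the vertex count 10.

[0, 2, 2, 2, 2, 2, 5, 5, 5, 5]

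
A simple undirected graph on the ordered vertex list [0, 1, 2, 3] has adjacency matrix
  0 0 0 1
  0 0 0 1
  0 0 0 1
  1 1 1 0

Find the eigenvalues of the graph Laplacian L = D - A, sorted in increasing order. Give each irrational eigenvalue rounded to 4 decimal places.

[0, 1, 1, 4]

Reading degrees in the order [0, 1, 2, 3] gives [1, 1, 1, 3]; set D = diag(1, 1, 1, 3) and form L = D - A. The multiplicity of 0 as a Laplacian eigenvalue equals the number of connected components. The single zero eigenvalue shows the graph is connected. The eigenvalues sum to 6, which equals trace(L) = 2|E|.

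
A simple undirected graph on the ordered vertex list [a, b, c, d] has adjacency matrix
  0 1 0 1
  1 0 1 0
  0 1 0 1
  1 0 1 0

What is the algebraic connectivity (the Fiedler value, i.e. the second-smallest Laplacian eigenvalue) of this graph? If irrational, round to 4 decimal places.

Each diagonal entry of L is the vertex degree and each off-diagonal entry is -1 where an edge is present, 0 otherwise; in the order [a, b, c, d] the diagonal is [2, 2, 2, 2]. Computing the eigenvalues of L and sorting gives [0, 2, 2, 4]. The Fiedler value lambda_2 = 2 is strictly positive, so the graph is connected. The largest eigenvalue, 4, is at most the vertex count 4. The eigenvalues sum to 8, which equals trace(L) = 2|E|.

2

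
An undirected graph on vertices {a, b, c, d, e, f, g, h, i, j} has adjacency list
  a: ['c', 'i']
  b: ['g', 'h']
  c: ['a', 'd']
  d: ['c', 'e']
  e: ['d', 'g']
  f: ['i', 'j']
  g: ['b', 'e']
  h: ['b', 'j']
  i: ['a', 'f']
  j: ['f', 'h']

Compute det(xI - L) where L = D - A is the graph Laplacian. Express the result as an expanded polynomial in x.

Each diagonal entry of L is the vertex degree and each off-diagonal entry is -1 where an edge is present, 0 otherwise; in the order [a, b, c, d, e, f, g, h, i, j] the diagonal is [2, 2, 2, 2, 2, 2, 2, 2, 2, 2]. L has integer entries, so p(x) = det(xI - L) has integer coefficients. Expanding the determinant yields x^10 - 20x^9 + 170x^8 - 800x^7 + 2275x^6 - 4004x^5 + 4290x^4 - 2640x^3 + 825x^2 - 100x. The coefficient of x^9 equals -trace(L) = -20, matching the sum of degrees.

x^10 - 20x^9 + 170x^8 - 800x^7 + 2275x^6 - 4004x^5 + 4290x^4 - 2640x^3 + 825x^2 - 100x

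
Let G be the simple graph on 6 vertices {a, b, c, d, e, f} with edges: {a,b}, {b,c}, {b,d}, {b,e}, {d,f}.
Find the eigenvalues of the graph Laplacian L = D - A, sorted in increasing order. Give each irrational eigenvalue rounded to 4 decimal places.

Reading degrees in the order [a, b, c, d, e, f] gives [1, 4, 1, 2, 1, 1]; set D = diag(1, 4, 1, 2, 1, 1) and form L = D - A. Diagonalising L (or applying a numerical eigensolver to the 6x6 matrix) gives the spectrum above. The largest eigenvalue, 5.0861, is at most the vertex count 6. The eigenvalues sum to 10, which equals trace(L) = 2|E|.

[0, 0.4859, 1, 1, 2.4280, 5.0861]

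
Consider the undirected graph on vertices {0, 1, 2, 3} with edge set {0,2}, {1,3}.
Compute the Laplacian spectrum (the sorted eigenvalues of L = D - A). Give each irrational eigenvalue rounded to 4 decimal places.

[0, 0, 2, 2]

Reading degrees in the order [0, 1, 2, 3] gives [1, 1, 1, 1]; set D = diag(1, 1, 1, 1) and form L = D - A. The multiplicity of 0 as a Laplacian eigenvalue equals the number of connected components. The 2 zero eigenvalues correspond to the 2 connected components. The largest eigenvalue, 2, is at most the vertex count 4. There are 2 zeros in the spectrum, matching the 2 components.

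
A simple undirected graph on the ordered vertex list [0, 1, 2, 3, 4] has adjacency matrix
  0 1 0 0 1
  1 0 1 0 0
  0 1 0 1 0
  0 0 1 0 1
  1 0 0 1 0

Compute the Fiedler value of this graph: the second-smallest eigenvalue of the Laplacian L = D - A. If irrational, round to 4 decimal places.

1.3820

Each diagonal entry of L is the vertex degree and each off-diagonal entry is -1 where an edge is present, 0 otherwise; in the order [0, 1, 2, 3, 4] the diagonal is [2, 2, 2, 2, 2]. The sorted Laplacian eigenvalues are [0, 1.3820, 1.3820, 3.6180, 3.6180]; the algebraic connectivity is the second entry, 1.3820. The eigenvalues sum to 10, which equals trace(L) = 2|E|.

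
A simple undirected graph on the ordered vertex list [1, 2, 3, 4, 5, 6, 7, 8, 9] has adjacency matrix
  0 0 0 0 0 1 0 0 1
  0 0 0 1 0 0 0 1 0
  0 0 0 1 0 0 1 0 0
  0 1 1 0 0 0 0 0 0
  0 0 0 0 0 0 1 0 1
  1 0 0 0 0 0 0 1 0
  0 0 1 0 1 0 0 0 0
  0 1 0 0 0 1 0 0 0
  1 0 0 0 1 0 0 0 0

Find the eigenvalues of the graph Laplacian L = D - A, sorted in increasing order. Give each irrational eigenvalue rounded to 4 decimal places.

[0, 0.4679, 0.4679, 1.6527, 1.6527, 3, 3, 3.8794, 3.8794]

Each diagonal entry of L is the vertex degree and each off-diagonal entry is -1 where an edge is present, 0 otherwise; in the order [1, 2, 3, 4, 5, 6, 7, 8, 9] the diagonal is [2, 2, 2, 2, 2, 2, 2, 2, 2]. Since every row of L sums to 0, the all-ones vector is in the kernel and 0 is an eigenvalue. The eigenvalues sum to 18, which equals trace(L) = 2|E|. The largest eigenvalue, 3.8794, is at most the vertex count 9.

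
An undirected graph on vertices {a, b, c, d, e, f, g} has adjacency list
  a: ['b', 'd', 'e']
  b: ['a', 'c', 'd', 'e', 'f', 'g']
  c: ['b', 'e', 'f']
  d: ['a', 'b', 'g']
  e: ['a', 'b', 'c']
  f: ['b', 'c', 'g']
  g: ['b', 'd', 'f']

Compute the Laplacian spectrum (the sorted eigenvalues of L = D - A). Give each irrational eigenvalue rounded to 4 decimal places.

Each diagonal entry of L is the vertex degree and each off-diagonal entry is -1 where an edge is present, 0 otherwise; in the order [a, b, c, d, e, f, g] the diagonal is [3, 6, 3, 3, 3, 3, 3]. Since every row of L sums to 0, the all-ones vector is in the kernel and 0 is an eigenvalue. The single zero eigenvalue shows the graph is connected. The eigenvalues sum to 24, which equals trace(L) = 2|E|.

[0, 2, 2, 4, 4, 5, 7]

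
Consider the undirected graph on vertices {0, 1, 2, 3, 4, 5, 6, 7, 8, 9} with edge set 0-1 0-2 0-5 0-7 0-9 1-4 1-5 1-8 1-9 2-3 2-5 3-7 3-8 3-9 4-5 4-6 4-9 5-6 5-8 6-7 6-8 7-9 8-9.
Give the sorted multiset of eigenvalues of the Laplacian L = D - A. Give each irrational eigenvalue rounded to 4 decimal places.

[0, 2.3809, 3.0436, 3.7961, 4, 4.6290, 6.5960, 6.6888, 6.9382, 7.9274]

Reading degrees in the order [0, 1, 2, 3, 4, 5, 6, 7, 8, 9] gives [5, 5, 3, 4, 4, 6, 4, 4, 5, 6]; set D = diag(5, 5, 3, 4, 4, 6, 4, 4, 5, 6) and form L = D - A. Since every row of L sums to 0, the all-ones vector is in the kernel and 0 is an eigenvalue. There is one zero in the spectrum, matching the 1 component. The largest eigenvalue, 7.9274, is at most the vertex count 10.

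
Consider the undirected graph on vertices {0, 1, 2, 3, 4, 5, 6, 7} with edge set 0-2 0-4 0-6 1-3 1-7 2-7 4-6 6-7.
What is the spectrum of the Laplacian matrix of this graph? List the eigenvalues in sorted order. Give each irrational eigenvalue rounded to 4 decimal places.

With the vertex order [0, 1, 2, 3, 4, 5, 6, 7], the degrees are [3, 2, 2, 1, 2, 0, 3, 3], giving D = diag(3, 2, 2, 1, 2, 0, 3, 3) and L = D - A. Diagonalising L (or applying a numerical eigensolver to the 8x8 matrix) gives the spectrum above. The 2 zero eigenvalues correspond to the 2 connected components. The eigenvalues sum to 16, which equals trace(L) = 2|E|. The largest eigenvalue, 4.9303, is at most the vertex count 8.

[0, 0, 0.3889, 1.5106, 2.2027, 3.2250, 3.7425, 4.9303]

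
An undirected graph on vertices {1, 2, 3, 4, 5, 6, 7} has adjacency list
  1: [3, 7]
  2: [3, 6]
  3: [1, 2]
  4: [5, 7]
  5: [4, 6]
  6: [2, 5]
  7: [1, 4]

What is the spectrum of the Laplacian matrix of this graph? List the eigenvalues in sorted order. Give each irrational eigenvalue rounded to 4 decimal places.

Reading degrees in the order [1, 2, 3, 4, 5, 6, 7] gives [2, 2, 2, 2, 2, 2, 2]; set D = diag(2, 2, 2, 2, 2, 2, 2) and form L = D - A. Diagonalising L (or applying a numerical eigensolver to the 7x7 matrix) gives the spectrum above. The single zero eigenvalue shows the graph is connected. The largest eigenvalue, 3.8019, is at most the vertex count 7. The eigenvalues sum to 14, which equals trace(L) = 2|E|.

[0, 0.7530, 0.7530, 2.4450, 2.4450, 3.8019, 3.8019]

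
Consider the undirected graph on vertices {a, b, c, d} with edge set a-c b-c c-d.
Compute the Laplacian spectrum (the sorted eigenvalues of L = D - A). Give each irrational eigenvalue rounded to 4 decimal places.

Reading degrees in the order [a, b, c, d] gives [1, 1, 3, 1]; set D = diag(1, 1, 3, 1) and form L = D - A. The multiplicity of 0 as a Laplacian eigenvalue equals the number of connected components. The single zero eigenvalue shows the graph is connected. By the matrix-tree theorem the graph has (1/4) * product of the nonzero eigenvalues = 1 spanning tree.

[0, 1, 1, 4]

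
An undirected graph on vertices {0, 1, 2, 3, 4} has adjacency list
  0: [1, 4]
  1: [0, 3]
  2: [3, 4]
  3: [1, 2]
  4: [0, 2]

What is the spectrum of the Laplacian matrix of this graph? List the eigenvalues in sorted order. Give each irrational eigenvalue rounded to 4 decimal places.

[0, 1.3820, 1.3820, 3.6180, 3.6180]

With the vertex order [0, 1, 2, 3, 4], the degrees are [2, 2, 2, 2, 2], giving D = diag(2, 2, 2, 2, 2) and L = D - A. Diagonalising L (or applying a numerical eigensolver to the 5x5 matrix) gives the spectrum above. By the matrix-tree theorem the graph has (1/5) * product of the nonzero eigenvalues = 5 spanning trees.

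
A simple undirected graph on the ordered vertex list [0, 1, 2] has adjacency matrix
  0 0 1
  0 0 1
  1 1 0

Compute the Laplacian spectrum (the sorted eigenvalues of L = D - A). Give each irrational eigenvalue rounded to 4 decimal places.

Each diagonal entry of L is the vertex degree and each off-diagonal entry is -1 where an edge is present, 0 otherwise; in the order [0, 1, 2] the diagonal is [1, 1, 2]. The multiplicity of 0 as a Laplacian eigenvalue equals the number of connected components. There is one zero in the spectrum, matching the 1 component. The eigenvalues sum to 4, which equals trace(L) = 2|E|.

[0, 1, 3]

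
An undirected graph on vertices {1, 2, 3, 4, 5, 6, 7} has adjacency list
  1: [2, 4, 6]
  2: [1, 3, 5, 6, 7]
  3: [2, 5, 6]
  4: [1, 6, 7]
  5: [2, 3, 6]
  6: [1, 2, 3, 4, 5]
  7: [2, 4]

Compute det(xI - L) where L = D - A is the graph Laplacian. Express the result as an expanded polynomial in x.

x^7 - 24x^6 + 231x^5 - 1136x^4 + 2994x^3 - 3982x^2 + 2072x

With the vertex order [1, 2, 3, 4, 5, 6, 7], the degrees are [3, 5, 3, 3, 3, 5, 2], giving D = diag(3, 5, 3, 3, 3, 5, 2) and L = D - A. L has integer entries, so p(x) = det(xI - L) has integer coefficients. Expanding the determinant yields x^7 - 24x^6 + 231x^5 - 1136x^4 + 2994x^3 - 3982x^2 + 2072x. The coefficient of x^6 equals -trace(L) = -24, matching the sum of degrees. There is one zero in the spectrum, matching the 1 component.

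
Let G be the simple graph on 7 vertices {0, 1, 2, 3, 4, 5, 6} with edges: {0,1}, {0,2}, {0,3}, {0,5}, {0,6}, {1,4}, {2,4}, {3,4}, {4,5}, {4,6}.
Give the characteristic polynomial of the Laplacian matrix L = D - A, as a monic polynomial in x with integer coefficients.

With the vertex order [0, 1, 2, 3, 4, 5, 6], the degrees are [5, 2, 2, 2, 5, 2, 2], giving D = diag(5, 2, 2, 2, 5, 2, 2) and L = D - A. L has integer entries, so p(x) = det(xI - L) has integer coefficients. Expanding the determinant yields x^7 - 20x^6 + 155x^5 - 600x^4 + 1240x^3 - 1312x^2 + 560x. The constant term is 0 because L is singular (the all-ones vector lies in its kernel). The largest eigenvalue, 7, is at most the vertex count 7. By the matrix-tree theorem the graph has (1/7) * product of the nonzero eigenvalues = 80 spanning trees.

x^7 - 20x^6 + 155x^5 - 600x^4 + 1240x^3 - 1312x^2 + 560x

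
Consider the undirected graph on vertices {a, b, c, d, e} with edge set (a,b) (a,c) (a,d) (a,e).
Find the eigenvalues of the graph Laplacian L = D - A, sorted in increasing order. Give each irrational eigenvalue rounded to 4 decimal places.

[0, 1, 1, 1, 5]

Each diagonal entry of L is the vertex degree and each off-diagonal entry is -1 where an edge is present, 0 otherwise; in the order [a, b, c, d, e] the diagonal is [4, 1, 1, 1, 1]. Since every row of L sums to 0, the all-ones vector is in the kernel and 0 is an eigenvalue. The eigenvalues sum to 8, which equals trace(L) = 2|E|.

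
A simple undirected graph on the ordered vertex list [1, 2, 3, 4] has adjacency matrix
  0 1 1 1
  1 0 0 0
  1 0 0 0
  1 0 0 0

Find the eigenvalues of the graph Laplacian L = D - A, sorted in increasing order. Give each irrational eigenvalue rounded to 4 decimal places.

Reading degrees in the order [1, 2, 3, 4] gives [3, 1, 1, 1]; set D = diag(3, 1, 1, 1) and form L = D - A. The multiplicity of 0 as a Laplacian eigenvalue equals the number of connected components. By the matrix-tree theorem the graph has (1/4) * product of the nonzero eigenvalues = 1 spanning tree.

[0, 1, 1, 4]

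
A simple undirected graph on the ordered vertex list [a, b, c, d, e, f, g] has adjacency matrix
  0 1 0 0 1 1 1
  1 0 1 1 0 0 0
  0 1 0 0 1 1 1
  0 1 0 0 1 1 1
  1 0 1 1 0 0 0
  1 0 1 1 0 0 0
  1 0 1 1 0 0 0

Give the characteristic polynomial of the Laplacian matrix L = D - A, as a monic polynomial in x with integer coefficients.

Each diagonal entry of L is the vertex degree and each off-diagonal entry is -1 where an edge is present, 0 otherwise; in the order [a, b, c, d, e, f, g] the diagonal is [4, 3, 4, 4, 3, 3, 3]. Computing det(xI - L) by cofactor expansion (or equivalently via sum-over-permutations) gives x^7 - 24x^6 + 234x^5 - 1192x^4 + 3357x^3 - 4968x^2 + 3024x. The coefficient of x^6 equals -trace(L) = -24, matching the sum of degrees. There is one zero in the spectrum, matching the 1 component.

x^7 - 24x^6 + 234x^5 - 1192x^4 + 3357x^3 - 4968x^2 + 3024x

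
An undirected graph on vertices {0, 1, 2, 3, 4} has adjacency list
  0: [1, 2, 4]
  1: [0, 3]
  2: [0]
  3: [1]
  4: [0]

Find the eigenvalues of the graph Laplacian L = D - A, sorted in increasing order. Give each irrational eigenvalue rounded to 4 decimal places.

[0, 0.5188, 1, 2.3111, 4.1701]

Each diagonal entry of L is the vertex degree and each off-diagonal entry is -1 where an edge is present, 0 otherwise; in the order [0, 1, 2, 3, 4] the diagonal is [3, 2, 1, 1, 1]. L is symmetric positive semidefinite, so every eigenvalue is real and nonnegative.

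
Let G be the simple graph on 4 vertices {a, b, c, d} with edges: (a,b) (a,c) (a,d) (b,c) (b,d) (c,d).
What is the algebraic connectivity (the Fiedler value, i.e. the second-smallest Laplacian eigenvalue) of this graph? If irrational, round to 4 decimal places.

4

With the vertex order [a, b, c, d], the degrees are [3, 3, 3, 3], giving D = diag(3, 3, 3, 3) and L = D - A. The sorted Laplacian eigenvalues are [0, 4, 4, 4]; the algebraic connectivity is the second entry, 4.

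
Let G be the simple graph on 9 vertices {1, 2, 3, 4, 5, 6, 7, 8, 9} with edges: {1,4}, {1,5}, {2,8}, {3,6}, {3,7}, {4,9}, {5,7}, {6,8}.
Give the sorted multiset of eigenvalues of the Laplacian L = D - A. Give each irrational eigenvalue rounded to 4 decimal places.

[0, 0.1206, 0.4679, 1, 1.6527, 2.3473, 3, 3.5321, 3.8794]

Reading degrees in the order [1, 2, 3, 4, 5, 6, 7, 8, 9] gives [2, 1, 2, 2, 2, 2, 2, 2, 1]; set D = diag(2, 1, 2, 2, 2, 2, 2, 2, 1) and form L = D - A. The multiplicity of 0 as a Laplacian eigenvalue equals the number of connected components. By the matrix-tree theorem the graph has (1/9) * product of the nonzero eigenvalues = 1 spanning tree.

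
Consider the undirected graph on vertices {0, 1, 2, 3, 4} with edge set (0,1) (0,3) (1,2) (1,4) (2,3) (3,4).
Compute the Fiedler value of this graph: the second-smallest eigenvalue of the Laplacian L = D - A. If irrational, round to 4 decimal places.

Reading degrees in the order [0, 1, 2, 3, 4] gives [2, 3, 2, 3, 2]; set D = diag(2, 3, 2, 3, 2) and form L = D - A. Computing the eigenvalues of L and sorting gives [0, 2, 2, 3, 5]. The Fiedler value lambda_2 = 2 is strictly positive, so the graph is connected. By the matrix-tree theorem the graph has (1/5) * product of the nonzero eigenvalues = 12 spanning trees.

2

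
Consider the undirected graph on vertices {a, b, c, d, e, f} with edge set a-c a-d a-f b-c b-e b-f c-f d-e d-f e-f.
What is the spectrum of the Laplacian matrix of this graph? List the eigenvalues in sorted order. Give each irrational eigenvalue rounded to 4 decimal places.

With the vertex order [a, b, c, d, e, f], the degrees are [3, 3, 3, 3, 3, 5], giving D = diag(3, 3, 3, 3, 3, 5) and L = D - A. L is symmetric positive semidefinite, so every eigenvalue is real and nonnegative. There is one zero in the spectrum, matching the 1 component.

[0, 2.3820, 2.3820, 4.6180, 4.6180, 6]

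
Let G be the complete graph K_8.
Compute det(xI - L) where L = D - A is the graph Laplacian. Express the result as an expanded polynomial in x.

x^8 - 56x^7 + 1344x^6 - 17920x^5 + 143360x^4 - 688128x^3 + 1835008x^2 - 2097152x

The graph has 8 vertices and degree multiset [7, 7, 7, 7, 7, 7, 7, 7]; D is the diagonal matrix of degrees and L = D - A. The eigenvalues of L are [0, 8, 8, 8, 8, 8, 8, 8]; the characteristic polynomial is the product of (x - lambda_i), which multiplies out to x^8 - 56x^7 + 1344x^6 - 17920x^5 + 143360x^4 - 688128x^3 + 1835008x^2 - 2097152x. Since p(0) = det(-L) = 0, x divides p(x).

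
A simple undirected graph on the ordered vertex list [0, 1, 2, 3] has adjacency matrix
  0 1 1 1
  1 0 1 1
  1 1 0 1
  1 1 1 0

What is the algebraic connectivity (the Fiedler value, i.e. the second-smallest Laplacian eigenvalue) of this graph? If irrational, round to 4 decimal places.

With the vertex order [0, 1, 2, 3], the degrees are [3, 3, 3, 3], giving D = diag(3, 3, 3, 3) and L = D - A. The smallest Laplacian eigenvalue is always 0. The next one, lambda_2 = 4, measures how hard the graph is to disconnect: larger values mean better connectivity. The largest eigenvalue, 4, is at most the vertex count 4. The eigenvalues sum to 12, which equals trace(L) = 2|E|.

4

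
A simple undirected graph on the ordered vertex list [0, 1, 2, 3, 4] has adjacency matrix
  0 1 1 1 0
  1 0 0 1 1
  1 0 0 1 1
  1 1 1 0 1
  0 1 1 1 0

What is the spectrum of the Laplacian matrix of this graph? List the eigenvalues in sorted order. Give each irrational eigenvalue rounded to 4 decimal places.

Each diagonal entry of L is the vertex degree and each off-diagonal entry is -1 where an edge is present, 0 otherwise; in the order [0, 1, 2, 3, 4] the diagonal is [3, 3, 3, 4, 3]. L is symmetric positive semidefinite, so every eigenvalue is real and nonnegative. The single zero eigenvalue shows the graph is connected.

[0, 3, 3, 5, 5]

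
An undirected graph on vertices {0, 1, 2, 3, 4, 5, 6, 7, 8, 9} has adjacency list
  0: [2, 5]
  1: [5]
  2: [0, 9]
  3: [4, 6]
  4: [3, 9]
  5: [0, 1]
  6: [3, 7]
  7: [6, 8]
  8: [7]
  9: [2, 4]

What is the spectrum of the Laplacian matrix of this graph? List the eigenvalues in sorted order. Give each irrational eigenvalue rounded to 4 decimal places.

[0, 0.0979, 0.3820, 0.8244, 1.3820, 2, 2.6180, 3.1756, 3.6180, 3.9021]

Each diagonal entry of L is the vertex degree and each off-diagonal entry is -1 where an edge is present, 0 otherwise; in the order [0, 1, 2, 3, 4, 5, 6, 7, 8, 9] the diagonal is [2, 1, 2, 2, 2, 2, 2, 2, 1, 2]. The multiplicity of 0 as a Laplacian eigenvalue equals the number of connected components. The single zero eigenvalue shows the graph is connected. The eigenvalues sum to 18, which equals trace(L) = 2|E|.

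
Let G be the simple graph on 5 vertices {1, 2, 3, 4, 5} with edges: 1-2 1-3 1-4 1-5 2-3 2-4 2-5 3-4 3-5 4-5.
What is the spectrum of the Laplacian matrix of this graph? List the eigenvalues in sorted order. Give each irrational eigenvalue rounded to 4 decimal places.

With the vertex order [1, 2, 3, 4, 5], the degrees are [4, 4, 4, 4, 4], giving D = diag(4, 4, 4, 4, 4) and L = D - A. L is symmetric positive semidefinite, so every eigenvalue is real and nonnegative. The single zero eigenvalue shows the graph is connected. There is one zero in the spectrum, matching the 1 component.

[0, 5, 5, 5, 5]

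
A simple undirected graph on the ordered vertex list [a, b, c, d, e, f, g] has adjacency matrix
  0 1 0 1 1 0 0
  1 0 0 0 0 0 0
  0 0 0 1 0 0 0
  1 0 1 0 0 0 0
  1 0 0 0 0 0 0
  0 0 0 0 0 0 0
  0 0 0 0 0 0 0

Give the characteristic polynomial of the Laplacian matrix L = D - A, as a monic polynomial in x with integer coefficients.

x^7 - 8x^6 + 20x^5 - 18x^4 + 5x^3

Each diagonal entry of L is the vertex degree and each off-diagonal entry is -1 where an edge is present, 0 otherwise; in the order [a, b, c, d, e, f, g] the diagonal is [3, 1, 1, 2, 1, 0, 0]. Computing det(xI - L) by cofactor expansion (or equivalently via sum-over-permutations) gives x^7 - 8x^6 + 20x^5 - 18x^4 + 5x^3. Since p(0) = det(-L) = 0, x divides p(x). The largest eigenvalue, 4.1701, is at most the vertex count 7.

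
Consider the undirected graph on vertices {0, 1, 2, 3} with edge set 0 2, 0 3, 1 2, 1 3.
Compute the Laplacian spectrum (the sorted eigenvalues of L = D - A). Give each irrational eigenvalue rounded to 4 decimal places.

[0, 2, 2, 4]

Each diagonal entry of L is the vertex degree and each off-diagonal entry is -1 where an edge is present, 0 otherwise; in the order [0, 1, 2, 3] the diagonal is [2, 2, 2, 2]. Since every row of L sums to 0, the all-ones vector is in the kernel and 0 is an eigenvalue. The eigenvalues sum to 8, which equals trace(L) = 2|E|.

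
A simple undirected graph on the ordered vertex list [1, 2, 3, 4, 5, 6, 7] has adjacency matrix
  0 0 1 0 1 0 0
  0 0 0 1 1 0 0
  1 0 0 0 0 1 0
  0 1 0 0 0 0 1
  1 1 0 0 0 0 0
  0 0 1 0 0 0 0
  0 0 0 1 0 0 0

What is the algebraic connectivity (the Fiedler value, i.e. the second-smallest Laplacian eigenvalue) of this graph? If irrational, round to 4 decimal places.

With the vertex order [1, 2, 3, 4, 5, 6, 7], the degrees are [2, 2, 2, 2, 2, 1, 1], giving D = diag(2, 2, 2, 2, 2, 1, 1) and L = D - A. Computing the eigenvalues of L and sorting gives [0, 0.1981, 0.7530, 1.5550, 2.4450, 3.2470, 3.8019]. The Fiedler value lambda_2 = 0.1981 is strictly positive, so the graph is connected. By the matrix-tree theorem the graph has (1/7) * product of the nonzero eigenvalues = 1 spanning tree. The eigenvalues sum to 12, which equals trace(L) = 2|E|.

0.1981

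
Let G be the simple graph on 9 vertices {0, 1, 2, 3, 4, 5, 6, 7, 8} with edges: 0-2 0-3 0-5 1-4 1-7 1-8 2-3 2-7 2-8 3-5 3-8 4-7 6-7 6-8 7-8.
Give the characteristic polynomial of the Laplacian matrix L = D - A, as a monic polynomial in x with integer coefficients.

x^9 - 30x^8 + 379x^7 - 2620x^6 + 10768x^5 - 26698x^4 + 38481x^3 - 28866x^2 + 8316x

With the vertex order [0, 1, 2, 3, 4, 5, 6, 7, 8], the degrees are [3, 3, 4, 4, 2, 2, 2, 5, 5], giving D = diag(3, 3, 4, 4, 2, 2, 2, 5, 5) and L = D - A. L has integer entries, so p(x) = det(xI - L) has integer coefficients. Expanding the determinant yields x^9 - 30x^8 + 379x^7 - 2620x^6 + 10768x^5 - 26698x^4 + 38481x^3 - 28866x^2 + 8316x. The constant term is 0 because L is singular (the all-ones vector lies in its kernel). There is one zero in the spectrum, matching the 1 component.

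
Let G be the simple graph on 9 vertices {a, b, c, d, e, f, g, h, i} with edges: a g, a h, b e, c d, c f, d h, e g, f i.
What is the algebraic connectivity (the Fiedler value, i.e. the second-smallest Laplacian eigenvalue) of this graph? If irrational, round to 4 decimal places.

0.1206

Each diagonal entry of L is the vertex degree and each off-diagonal entry is -1 where an edge is present, 0 otherwise; in the order [a, b, c, d, e, f, g, h, i] the diagonal is [2, 1, 2, 2, 2, 2, 2, 2, 1]. The smallest Laplacian eigenvalue is always 0. The next one, lambda_2 = 0.1206, measures how hard the graph is to disconnect: larger values mean better connectivity. There is one zero in the spectrum, matching the 1 component.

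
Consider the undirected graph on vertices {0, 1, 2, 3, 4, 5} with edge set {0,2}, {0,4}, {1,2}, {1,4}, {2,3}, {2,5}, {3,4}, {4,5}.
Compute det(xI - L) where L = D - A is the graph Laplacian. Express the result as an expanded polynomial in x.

x^6 - 16x^5 + 96x^4 - 272x^3 + 368x^2 - 192x

Reading degrees in the order [0, 1, 2, 3, 4, 5] gives [2, 2, 4, 2, 4, 2]; set D = diag(2, 2, 4, 2, 4, 2) and form L = D - A. Computing det(xI - L) by cofactor expansion (or equivalently via sum-over-permutations) gives x^6 - 16x^5 + 96x^4 - 272x^3 + 368x^2 - 192x. The constant term is 0 because L is singular (the all-ones vector lies in its kernel). The largest eigenvalue, 6, is at most the vertex count 6.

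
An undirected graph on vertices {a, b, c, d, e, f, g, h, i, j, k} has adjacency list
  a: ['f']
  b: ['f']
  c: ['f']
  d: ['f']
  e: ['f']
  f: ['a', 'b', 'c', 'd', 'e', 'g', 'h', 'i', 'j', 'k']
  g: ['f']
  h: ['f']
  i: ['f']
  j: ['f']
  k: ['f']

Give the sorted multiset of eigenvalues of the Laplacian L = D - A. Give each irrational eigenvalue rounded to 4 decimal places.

[0, 1, 1, 1, 1, 1, 1, 1, 1, 1, 11]

Each diagonal entry of L is the vertex degree and each off-diagonal entry is -1 where an edge is present, 0 otherwise; in the order [a, b, c, d, e, f, g, h, i, j, k] the diagonal is [1, 1, 1, 1, 1, 10, 1, 1, 1, 1, 1]. The multiplicity of 0 as a Laplacian eigenvalue equals the number of connected components. The largest eigenvalue, 11, is at most the vertex count 11.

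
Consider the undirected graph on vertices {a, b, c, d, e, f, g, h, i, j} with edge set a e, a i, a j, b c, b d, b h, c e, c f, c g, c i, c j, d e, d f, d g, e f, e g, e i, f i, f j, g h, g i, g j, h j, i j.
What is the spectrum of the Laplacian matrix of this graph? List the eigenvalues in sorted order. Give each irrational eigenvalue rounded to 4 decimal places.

Reading degrees in the order [a, b, c, d, e, f, g, h, i, j] gives [3, 3, 6, 4, 6, 5, 6, 3, 6, 6]; set D = diag(3, 3, 6, 4, 6, 5, 6, 3, 6, 6) and form L = D - A. L is symmetric positive semidefinite, so every eigenvalue is real and nonnegative. The single zero eigenvalue shows the graph is connected. There is one zero in the spectrum, matching the 1 component.

[0, 1.9764, 2.8873, 3.5527, 4.4471, 5.5786, 6.3823, 7.1773, 7.9047, 8.0937]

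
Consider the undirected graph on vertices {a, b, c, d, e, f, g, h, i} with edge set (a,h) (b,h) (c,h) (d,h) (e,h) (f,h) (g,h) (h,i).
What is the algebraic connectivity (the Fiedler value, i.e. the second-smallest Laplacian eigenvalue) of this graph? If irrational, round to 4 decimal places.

Each diagonal entry of L is the vertex degree and each off-diagonal entry is -1 where an edge is present, 0 otherwise; in the order [a, b, c, d, e, f, g, h, i] the diagonal is [1, 1, 1, 1, 1, 1, 1, 8, 1]. The sorted Laplacian eigenvalues are [0, 1, 1, 1, 1, 1, 1, 1, 9]; the algebraic connectivity is the second entry, 1.

1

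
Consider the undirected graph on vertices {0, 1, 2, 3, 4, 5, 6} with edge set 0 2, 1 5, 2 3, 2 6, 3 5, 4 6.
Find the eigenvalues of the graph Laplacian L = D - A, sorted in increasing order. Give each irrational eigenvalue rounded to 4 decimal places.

[0, 0.2603, 0.6262, 1.4055, 2.2742, 3.0996, 4.3342]

Each diagonal entry of L is the vertex degree and each off-diagonal entry is -1 where an edge is present, 0 otherwise; in the order [0, 1, 2, 3, 4, 5, 6] the diagonal is [1, 1, 3, 2, 1, 2, 2]. L is symmetric positive semidefinite, so every eigenvalue is real and nonnegative. The single zero eigenvalue shows the graph is connected. The eigenvalues sum to 12, which equals trace(L) = 2|E|.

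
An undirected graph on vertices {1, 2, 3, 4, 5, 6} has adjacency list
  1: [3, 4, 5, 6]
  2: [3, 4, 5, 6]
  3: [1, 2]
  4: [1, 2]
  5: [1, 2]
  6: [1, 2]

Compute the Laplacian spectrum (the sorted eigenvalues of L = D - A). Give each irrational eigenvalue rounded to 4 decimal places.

[0, 2, 2, 2, 4, 6]

Each diagonal entry of L is the vertex degree and each off-diagonal entry is -1 where an edge is present, 0 otherwise; in the order [1, 2, 3, 4, 5, 6] the diagonal is [4, 4, 2, 2, 2, 2]. Since every row of L sums to 0, the all-ones vector is in the kernel and 0 is an eigenvalue. The single zero eigenvalue shows the graph is connected. By the matrix-tree theorem the graph has (1/6) * product of the nonzero eigenvalues = 32 spanning trees.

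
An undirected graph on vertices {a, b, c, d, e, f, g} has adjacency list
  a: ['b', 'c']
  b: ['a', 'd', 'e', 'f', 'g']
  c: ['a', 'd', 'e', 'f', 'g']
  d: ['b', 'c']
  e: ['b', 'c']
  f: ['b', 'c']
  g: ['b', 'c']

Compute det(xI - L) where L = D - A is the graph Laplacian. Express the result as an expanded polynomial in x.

With the vertex order [a, b, c, d, e, f, g], the degrees are [2, 5, 5, 2, 2, 2, 2], giving D = diag(2, 5, 5, 2, 2, 2, 2) and L = D - A. L has integer entries, so p(x) = det(xI - L) has integer coefficients. Expanding the determinant yields x^7 - 20x^6 + 155x^5 - 600x^4 + 1240x^3 - 1312x^2 + 560x. Since p(0) = det(-L) = 0, x divides p(x). The largest eigenvalue, 7, is at most the vertex count 7. There is one zero in the spectrum, matching the 1 component.

x^7 - 20x^6 + 155x^5 - 600x^4 + 1240x^3 - 1312x^2 + 560x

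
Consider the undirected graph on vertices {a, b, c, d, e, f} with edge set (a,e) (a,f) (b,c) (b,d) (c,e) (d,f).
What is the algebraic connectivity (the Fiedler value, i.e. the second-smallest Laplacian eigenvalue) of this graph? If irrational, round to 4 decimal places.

With the vertex order [a, b, c, d, e, f], the degrees are [2, 2, 2, 2, 2, 2], giving D = diag(2, 2, 2, 2, 2, 2) and L = D - A. The sorted Laplacian eigenvalues are [0, 1, 1, 3, 3, 4]; the algebraic connectivity is the second entry, 1. The largest eigenvalue, 4, is at most the vertex count 6.

1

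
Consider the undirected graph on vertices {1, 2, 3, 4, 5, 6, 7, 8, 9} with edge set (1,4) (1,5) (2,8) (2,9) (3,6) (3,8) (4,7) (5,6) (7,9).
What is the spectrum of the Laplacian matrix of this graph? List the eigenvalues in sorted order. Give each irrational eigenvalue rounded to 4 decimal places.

[0, 0.4679, 0.4679, 1.6527, 1.6527, 3, 3, 3.8794, 3.8794]

With the vertex order [1, 2, 3, 4, 5, 6, 7, 8, 9], the degrees are [2, 2, 2, 2, 2, 2, 2, 2, 2], giving D = diag(2, 2, 2, 2, 2, 2, 2, 2, 2) and L = D - A. Diagonalising L (or applying a numerical eigensolver to the 9x9 matrix) gives the spectrum above. The single zero eigenvalue shows the graph is connected. The largest eigenvalue, 3.8794, is at most the vertex count 9.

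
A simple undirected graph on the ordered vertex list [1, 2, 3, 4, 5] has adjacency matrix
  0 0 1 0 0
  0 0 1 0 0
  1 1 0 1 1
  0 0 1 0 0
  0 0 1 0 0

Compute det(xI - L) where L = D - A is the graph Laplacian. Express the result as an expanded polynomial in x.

Reading degrees in the order [1, 2, 3, 4, 5] gives [1, 1, 4, 1, 1]; set D = diag(1, 1, 4, 1, 1) and form L = D - A. L has integer entries, so p(x) = det(xI - L) has integer coefficients. Expanding the determinant yields x^5 - 8x^4 + 18x^3 - 16x^2 + 5x. The coefficient of x^4 equals -trace(L) = -8, matching the sum of degrees.

x^5 - 8x^4 + 18x^3 - 16x^2 + 5x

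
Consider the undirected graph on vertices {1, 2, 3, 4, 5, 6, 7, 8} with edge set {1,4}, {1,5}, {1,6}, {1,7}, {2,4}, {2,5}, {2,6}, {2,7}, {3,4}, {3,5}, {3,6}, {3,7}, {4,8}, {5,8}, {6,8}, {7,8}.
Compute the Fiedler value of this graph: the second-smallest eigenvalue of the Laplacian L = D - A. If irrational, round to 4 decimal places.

Reading degrees in the order [1, 2, 3, 4, 5, 6, 7, 8] gives [4, 4, 4, 4, 4, 4, 4, 4]; set D = diag(4, 4, 4, 4, 4, 4, 4, 4) and form L = D - A. The smallest Laplacian eigenvalue is always 0. The next one, lambda_2 = 4, measures how hard the graph is to disconnect: larger values mean better connectivity. The largest eigenvalue, 8, is at most the vertex count 8.

4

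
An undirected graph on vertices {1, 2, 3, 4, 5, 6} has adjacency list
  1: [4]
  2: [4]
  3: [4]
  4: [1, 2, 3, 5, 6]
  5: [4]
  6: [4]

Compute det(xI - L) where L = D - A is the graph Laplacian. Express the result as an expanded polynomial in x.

Each diagonal entry of L is the vertex degree and each off-diagonal entry is -1 where an edge is present, 0 otherwise; in the order [1, 2, 3, 4, 5, 6] the diagonal is [1, 1, 1, 5, 1, 1]. The eigenvalues of L are [0, 1, 1, 1, 1, 6]; the characteristic polynomial is the product of (x - lambda_i), which multiplies out to x^6 - 10x^5 + 30x^4 - 40x^3 + 25x^2 - 6x. Since p(0) = det(-L) = 0, x divides p(x). By the matrix-tree theorem the graph has (1/6) * product of the nonzero eigenvalues = 1 spanning tree. There is one zero in the spectrum, matching the 1 component.

x^6 - 10x^5 + 30x^4 - 40x^3 + 25x^2 - 6x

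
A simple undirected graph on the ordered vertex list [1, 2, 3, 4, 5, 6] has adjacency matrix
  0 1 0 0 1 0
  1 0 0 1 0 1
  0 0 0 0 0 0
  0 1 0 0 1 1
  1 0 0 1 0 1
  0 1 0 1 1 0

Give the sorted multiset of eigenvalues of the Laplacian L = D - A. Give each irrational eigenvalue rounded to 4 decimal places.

Reading degrees in the order [1, 2, 3, 4, 5, 6] gives [2, 3, 0, 3, 3, 3]; set D = diag(2, 3, 0, 3, 3, 3) and form L = D - A. The multiplicity of 0 as a Laplacian eigenvalue equals the number of connected components. The 2 zero eigenvalues correspond to the 2 connected components.

[0, 0, 2, 3, 4, 5]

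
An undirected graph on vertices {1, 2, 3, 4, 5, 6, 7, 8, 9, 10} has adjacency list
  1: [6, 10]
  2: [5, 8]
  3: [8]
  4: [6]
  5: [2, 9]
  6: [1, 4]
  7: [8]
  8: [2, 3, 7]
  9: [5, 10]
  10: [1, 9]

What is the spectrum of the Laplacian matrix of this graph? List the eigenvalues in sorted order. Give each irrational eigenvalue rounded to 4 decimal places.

With the vertex order [1, 2, 3, 4, 5, 6, 7, 8, 9, 10], the degrees are [2, 2, 1, 1, 2, 2, 1, 3, 2, 2], giving D = diag(2, 2, 1, 1, 2, 2, 1, 3, 2, 2) and L = D - A. Since every row of L sums to 0, the all-ones vector is in the kernel and 0 is an eigenvalue.

[0, 0.1029, 0.4367, 1, 1, 1.7250, 2.5064, 3.2255, 3.7678, 4.2357]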